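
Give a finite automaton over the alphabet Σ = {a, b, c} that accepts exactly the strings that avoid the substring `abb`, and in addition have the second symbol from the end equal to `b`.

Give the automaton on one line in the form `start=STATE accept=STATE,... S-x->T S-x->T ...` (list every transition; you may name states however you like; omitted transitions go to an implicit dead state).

Handle the two conditions separately and then intersect. One (4 states) tracks partial matches of the forbidden pattern `abb`; the other (13 states) tracks the last 2 symbols read. Each combined state is a pair, one component from each; accept when both components accept. After merging equivalent states the machine shrinks.
        a   b   c  
>  q0   q1  q2  q0 
   q1   q1  q3  q0 
   q2   q4  q5  q6 
   q3   q4  q7  q6 
 * q4   q1  q3  q0 
 * q5   q4  q5  q6 
 * q6   q1  q2  q0 
   q7   q7  q7  q7 
(> = start, * = accepting)

start=q0 accept=q4,q5,q6 q0-a->q1 q0-b->q2 q0-c->q0 q1-a->q1 q1-b->q3 q1-c->q0 q2-a->q4 q2-b->q5 q2-c->q6 q3-a->q4 q3-b->q7 q3-c->q6 q4-a->q1 q4-b->q3 q4-c->q0 q5-a->q4 q5-b->q5 q5-c->q6 q6-a->q1 q6-b->q2 q6-c->q0 q7-a->q7 q7-b->q7 q7-c->q7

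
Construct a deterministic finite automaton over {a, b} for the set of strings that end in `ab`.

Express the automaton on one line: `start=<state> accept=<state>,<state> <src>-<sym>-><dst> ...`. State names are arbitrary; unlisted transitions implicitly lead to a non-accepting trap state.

Let each state record the length of the longest suffix of the input read so far that is also a prefix of `ab`. q1 means the last symbol is `a`; q2 means the last 2 symbols are `ab`. Accept only at q2, where the string currently ends in `ab`.
With 3 states:
        a   b  
>  q0   q1  q0 
   q1   q1  q2 
 * q2   q1  q0 
(> = start, * = accepting)

start=q0 accept=q2 q0-a->q1 q0-b->q0 q1-a->q1 q1-b->q2 q2-a->q1 q2-b->q0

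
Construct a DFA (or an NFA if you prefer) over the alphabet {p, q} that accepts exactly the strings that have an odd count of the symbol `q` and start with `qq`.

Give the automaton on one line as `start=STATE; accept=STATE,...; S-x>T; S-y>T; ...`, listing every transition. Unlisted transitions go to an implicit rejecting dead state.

Handle the two conditions separately and then intersect. The first has 2 states tracking the count of `q`s modulo 2; the second has 4 states tracking whether the input so far still matches the prefix `qq`. A product state is a pair (one from each), accepting exactly when both do. Minimizing collapses redundant product states.
With 5 states:
       p  q 
>  A   B  C 
   B   B  B 
   C   B  D 
   D   D  E 
 * E   E  D 
(> = start, * = accepting)

start=A; accept=E; A-p>B; A-q>C; B-p>B; B-q>B; C-p>B; C-q>D; D-p>D; D-q>E; E-p>E; E-q>D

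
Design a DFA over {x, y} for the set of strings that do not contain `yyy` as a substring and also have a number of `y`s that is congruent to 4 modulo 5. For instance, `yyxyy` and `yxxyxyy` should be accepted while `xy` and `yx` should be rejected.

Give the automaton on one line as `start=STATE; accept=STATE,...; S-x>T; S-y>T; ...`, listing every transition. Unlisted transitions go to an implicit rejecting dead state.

start=S0; accept=S11,S13,S14; S0-x>S0; S0-y>S1; S1-x>S2; S1-y>S3; S2-x>S2; S2-y>S4; S3-x>S5; S3-y>S6; S4-x>S5; S4-y>S7; S5-x>S5; S5-y>S8; S6-x>S6; S6-y>S9; S7-x>S10; S7-y>S9; S8-x>S10; S8-y>S11; S9-x>S9; S9-y>S12; S10-x>S10; S10-y>S13; S11-x>S14; S11-y>S12; S12-x>S12; S12-y>S15; S13-x>S14; S13-y>S16; S14-x>S14; S14-y>S17; S15-x>S15; S15-y>S18; S16-x>S0; S16-y>S15; S17-x>S0; S17-y>S19; S18-x>S18; S18-y>S6; S19-x>S2; S19-y>S18

Build one automaton per condition and run them in lockstep. The first has 4 states tracking partial matches of the forbidden pattern `yyy`; the second has 5 states tracking the count of `y`s modulo 5. A product state is a pair (one from each), accepting exactly when both do.
          x    y  
>  S0     S0   S1 
   S1     S2   S3 
   S2     S2   S4 
   S3     S5   S6 
   S4     S5   S7 
   S5     S5   S8 
   S6     S6   S9 
   S7    S10   S9 
   S8    S10  S11 
   S9     S9  S12 
   S10   S10  S13 
 * S11   S14  S12 
   S12   S12  S15 
 * S13   S14  S16 
 * S14   S14  S17 
   S15   S15  S18 
   S16    S0  S15 
   S17    S0  S19 
   S18   S18   S6 
   S19    S2  S18 
(> = start, * = accepting)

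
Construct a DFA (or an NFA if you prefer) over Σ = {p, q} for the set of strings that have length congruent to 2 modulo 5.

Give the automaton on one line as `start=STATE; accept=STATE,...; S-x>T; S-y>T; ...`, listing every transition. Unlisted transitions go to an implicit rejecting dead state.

start=S0; accept=S2; S0-p>S1; S0-q>S1; S1-p>S2; S1-q>S2; S2-p>S3; S2-q>S3; S3-p>S4; S3-q>S4; S4-p>S0; S4-q>S0

Count input length modulo 5: every symbol advances one step around the cycle S0 → S1 → S2 → S3 → S4 → S0. Accept at S2.
        p   q  
>  S0   S1  S1 
   S1   S2  S2 
 * S2   S3  S3 
   S3   S4  S4 
   S4   S0  S0 
(> = start, * = accepting)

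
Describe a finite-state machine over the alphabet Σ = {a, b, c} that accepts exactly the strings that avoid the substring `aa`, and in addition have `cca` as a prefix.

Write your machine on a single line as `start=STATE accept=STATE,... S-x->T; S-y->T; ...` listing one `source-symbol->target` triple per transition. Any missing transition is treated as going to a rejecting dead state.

Handle the two conditions separately and then intersect. One (3 states) tracks partial matches of the forbidden pattern `aa`; the other (5 states) tracks whether the input so far still matches the prefix `cca`. Each combined state is a pair, one component from each; accept when both components accept. After merging equivalent states the machine shrinks.
A 6-state machine:
        a   b   c  
>  S0   S1  S1  S2 
   S1   S1  S1  S1 
   S2   S1  S1  S3 
   S3   S4  S1  S1 
 * S4   S1  S5  S5 
 * S5   S4  S5  S5 
(> = start, * = accepting)

start=S0; accept=S4,S5; S0-a->S1; S0-b->S1; S0-c->S2; S1-a->S1; S1-b->S1; S1-c->S1; S2-a->S1; S2-b->S1; S2-c->S3; S3-a->S4; S3-b->S1; S3-c->S1; S4-a->S1; S4-b->S5; S4-c->S5; S5-a->S4; S5-b->S5; S5-c->S5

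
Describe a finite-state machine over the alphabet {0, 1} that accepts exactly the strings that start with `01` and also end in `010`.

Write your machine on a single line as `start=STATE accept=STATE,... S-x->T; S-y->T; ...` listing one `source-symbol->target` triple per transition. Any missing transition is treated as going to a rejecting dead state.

Build one automaton per condition and run them in lockstep. The first has 4 states tracking whether the input so far still matches the prefix `01`; the second has 4 states tracking how much of the suffix `010` has currently been matched. A product state is a pair (one from each), accepting exactly when both do. Equivalent product states are then merged.
       0  1 
>  A   B  C 
   B   C  D 
   C   C  C 
   D   E  F 
 * E   G  D 
   F   G  F 
   G   G  D 
(> = start, * = accepting)

start=A; accept=E; A-0->B; A-1->C; B-0->C; B-1->D; C-0->C; C-1->C; D-0->E; D-1->F; E-0->G; E-1->D; F-0->G; F-1->F; G-0->G; G-1->D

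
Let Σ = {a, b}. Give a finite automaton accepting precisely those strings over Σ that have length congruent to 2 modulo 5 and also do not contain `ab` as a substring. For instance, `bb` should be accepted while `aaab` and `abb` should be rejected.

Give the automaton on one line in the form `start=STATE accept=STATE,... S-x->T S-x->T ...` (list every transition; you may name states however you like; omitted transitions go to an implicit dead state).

Run two small machines in parallel and take their product. The first has 5 states tracking the input length modulo 5; the second has 3 states tracking partial matches of the forbidden pattern `ab`. A product state is a pair (one from each), accepting exactly when both do. Equivalent product states are then merged.
          a    b  
>  s0     s1   s2 
   s1     s3   s4 
   s2     s3   s5 
 * s3     s6   s4 
   s4     s4   s4 
 * s5     s6   s7 
   s6     s8   s4 
   s7     s8   s9 
   s8    s10   s4 
   s9    s10   s0 
   s10    s1   s4 
(> = start, * = accepting)

start=s0 accept=s3,s5 s0-a->s1 s0-b->s2 s1-a->s3 s1-b->s4 s2-a->s3 s2-b->s5 s3-a->s6 s3-b->s4 s4-a->s4 s4-b->s4 s5-a->s6 s5-b->s7 s6-a->s8 s6-b->s4 s7-a->s8 s7-b->s9 s8-a->s10 s8-b->s4 s9-a->s10 s9-b->s0 s10-a->s1 s10-b->s4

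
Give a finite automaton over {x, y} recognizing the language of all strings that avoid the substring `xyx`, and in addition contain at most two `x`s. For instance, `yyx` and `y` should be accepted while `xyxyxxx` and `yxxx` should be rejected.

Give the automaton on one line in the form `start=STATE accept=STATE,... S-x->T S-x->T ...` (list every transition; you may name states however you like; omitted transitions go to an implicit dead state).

start=q0 accept=q0,q1,q2,q3,q5 q0-x->q1 q0-y->q0 q1-x->q2 q1-y->q3 q2-x->q4 q2-y->q2 q3-x->q4 q3-y->q5 q4-x->q4 q4-y->q4 q5-x->q2 q5-y->q5

Build one automaton per condition and run them in lockstep. One (4 states) tracks partial matches of the forbidden pattern `xyx`; the other (4 states) tracks the count of `x`s, saturating at 3. Each combined state is a pair, one component from each; accept when both components accept. Equivalent product states are then merged.
A 6-state machine:
        x   y  
>* q0   q1  q0 
 * q1   q2  q3 
 * q2   q4  q2 
 * q3   q4  q5 
   q4   q4  q4 
 * q5   q2  q5 
(> = start, * = accepting)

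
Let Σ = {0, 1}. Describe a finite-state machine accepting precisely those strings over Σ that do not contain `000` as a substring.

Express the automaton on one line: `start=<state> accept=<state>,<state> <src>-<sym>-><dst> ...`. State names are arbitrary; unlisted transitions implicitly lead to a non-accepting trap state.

This is the complement of 'contains `000`'. Use the same substring-matching states — S0 through S3 holding how much of `000` has just been matched — but flip the accepting set: everything except the trap S3 accepts.
4 states suffice.
        0   1  
>* S0   S1  S0 
 * S1   S2  S0 
 * S2   S3  S0 
   S3   S3  S3 
(> = start, * = accepting)

start=S0 accept=S0,S1,S2 S0-0->S1 S0-1->S0 S1-0->S2 S1-1->S0 S2-0->S3 S2-1->S0 S3-0->S3 S3-1->S3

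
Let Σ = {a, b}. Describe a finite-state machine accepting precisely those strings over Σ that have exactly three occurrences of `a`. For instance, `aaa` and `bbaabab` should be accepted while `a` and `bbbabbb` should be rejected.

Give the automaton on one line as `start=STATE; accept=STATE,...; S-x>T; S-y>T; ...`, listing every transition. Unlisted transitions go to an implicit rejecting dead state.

start=S0; accept=S3; S0-a>S1; S0-b>S0; S1-a>S2; S1-b>S1; S2-a>S3; S2-b>S2; S3-a>S4; S3-b>S3; S4-a>S4; S4-b>S4

Count `a`s, saturating at 4: states S0 through S3 mean 0 through 3 `a`s seen; S4 means more than 3. Each `a` increments (capped at S4); other symbols loop. Accept from {S3}.
5 states suffice.
        a   b  
>  S0   S1  S0 
   S1   S2  S1 
   S2   S3  S2 
 * S3   S4  S3 
   S4   S4  S4 
(> = start, * = accepting)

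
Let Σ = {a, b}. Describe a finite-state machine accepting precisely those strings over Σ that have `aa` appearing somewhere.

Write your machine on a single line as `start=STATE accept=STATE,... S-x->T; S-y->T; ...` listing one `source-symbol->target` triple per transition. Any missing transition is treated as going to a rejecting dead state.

start=s0; accept=s2; s0-a->s1; s0-b->s0; s1-a->s2; s1-b->s0; s2-a->s2; s2-b->s2

Track how much of `aa` has been matched so far: state s0 is no progress, s2 is the absorbing accept state reached once `aa` has occurred. Intermediate states record partial matches; on a mismatch, fall back to the longest reusable overlap.
        a   b  
>  s0   s1  s0 
   s1   s2  s0 
 * s2   s2  s2 
(> = start, * = accepting)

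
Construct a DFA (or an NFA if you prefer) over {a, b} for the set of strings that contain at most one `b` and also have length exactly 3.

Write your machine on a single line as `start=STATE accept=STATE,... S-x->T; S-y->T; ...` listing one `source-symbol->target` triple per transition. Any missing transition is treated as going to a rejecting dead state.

Handle the two conditions separately and then intersect. One (3 states) tracks the count of `b`s, saturating at 2; the other (5 states) tracks the input length, saturating at 4. Each combined state is a pair, one component from each; accept when both components accept. After merging equivalent states the machine shrinks.
7 states suffice.
        a   b  
>  s0   s1  s2 
   s1   s3  s4 
   s2   s4  s5 
   s3   s6  s6 
   s4   s6  s5 
   s5   s5  s5 
 * s6   s5  s5 
(> = start, * = accepting)

start=s0; accept=s6; s0-a->s1; s0-b->s2; s1-a->s3; s1-b->s4; s2-a->s4; s2-b->s5; s3-a->s6; s3-b->s6; s4-a->s6; s4-b->s5; s5-a->s5; s5-b->s5; s6-a->s5; s6-b->s5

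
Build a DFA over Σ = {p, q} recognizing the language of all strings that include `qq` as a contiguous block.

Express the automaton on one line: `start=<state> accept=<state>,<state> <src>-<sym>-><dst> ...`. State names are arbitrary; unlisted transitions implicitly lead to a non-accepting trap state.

Track how much of `qq` has been matched so far: state A is no progress, C is the absorbing accept state reached once `qq` has occurred. Intermediate states record partial matches; on a mismatch, fall back to the longest reusable overlap.
With 3 states:
       p  q 
>  A   A  B 
   B   A  C 
 * C   C  C 
(> = start, * = accepting)

start=A accept=C A-p->A A-q->B B-p->A B-q->C C-p->C C-q->C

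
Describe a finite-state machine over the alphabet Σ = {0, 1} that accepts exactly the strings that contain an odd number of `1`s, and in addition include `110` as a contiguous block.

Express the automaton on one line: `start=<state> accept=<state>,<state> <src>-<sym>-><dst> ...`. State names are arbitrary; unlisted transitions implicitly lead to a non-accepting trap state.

Build one automaton per condition and run them in lockstep. The first has 2 states tracking the count of `1`s modulo 2; the second has 4 states tracking whether and how much of `110` has been seen. A product state is a pair (one from each), accepting exactly when both do.
An 8-state machine:
        0   1  
>  q0   q0  q1 
   q1   q2  q3 
   q2   q2  q4 
   q3   q5  q6 
   q4   q0  q6 
   q5   q5  q7 
   q6   q7  q3 
 * q7   q7  q5 
(> = start, * = accepting)

start=q0 accept=q7 q0-0->q0 q0-1->q1 q1-0->q2 q1-1->q3 q2-0->q2 q2-1->q4 q3-0->q5 q3-1->q6 q4-0->q0 q4-1->q6 q5-0->q5 q5-1->q7 q6-0->q7 q6-1->q3 q7-0->q7 q7-1->q5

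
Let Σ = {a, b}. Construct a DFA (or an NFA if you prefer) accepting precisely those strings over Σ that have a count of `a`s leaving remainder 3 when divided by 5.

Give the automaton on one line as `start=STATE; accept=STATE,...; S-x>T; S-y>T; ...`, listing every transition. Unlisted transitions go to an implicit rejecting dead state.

Keep the running count of `a`s modulo 5: each `a` advances along the cycle s0 → s1 → s2 → s3 → s4 → s0 while other symbols loop. Accept at s3.
A 5-state machine:
        a   b  
>  s0   s1  s0 
   s1   s2  s1 
   s2   s3  s2 
 * s3   s4  s3 
   s4   s0  s4 
(> = start, * = accepting)

start=s0; accept=s3; s0-a>s1; s0-b>s0; s1-a>s2; s1-b>s1; s2-a>s3; s2-b>s2; s3-a>s4; s3-b>s3; s4-a>s0; s4-b>s4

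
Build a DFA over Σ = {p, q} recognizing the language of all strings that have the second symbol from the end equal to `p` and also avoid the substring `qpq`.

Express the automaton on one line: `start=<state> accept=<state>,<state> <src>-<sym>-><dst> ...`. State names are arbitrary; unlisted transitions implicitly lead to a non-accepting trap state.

Run two small machines in parallel and take their product. The first has 7 states tracking the last 2 symbols read; the second has 4 states tracking partial matches of the forbidden pattern `qpq`. A product state is a pair (one from each), accepting exactly when both do. Equivalent product states are then merged.
        p   q  
>  S0   S1  S2 
   S1   S3  S4 
   S2   S5  S2 
 * S3   S3  S4 
 * S4   S5  S2 
   S5   S3  S6 
   S6   S6  S6 
(> = start, * = accepting)

start=S0 accept=S3,S4 S0-p->S1 S0-q->S2 S1-p->S3 S1-q->S4 S2-p->S5 S2-q->S2 S3-p->S3 S3-q->S4 S4-p->S5 S4-q->S2 S5-p->S3 S5-q->S6 S6-p->S6 S6-q->S6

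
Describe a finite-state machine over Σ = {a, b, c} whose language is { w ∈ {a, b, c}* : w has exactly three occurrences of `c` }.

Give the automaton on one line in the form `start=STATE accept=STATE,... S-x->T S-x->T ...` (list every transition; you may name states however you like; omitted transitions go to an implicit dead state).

Only the number of `c`s matters, and only up to 4. Make a chain q0 → q1 → q2 → q3 → q4 advanced by each `c` (with q4 absorbing); every other symbol self-loops. The accepting set is {q3}.
5 states suffice.
        a   b   c  
>  q0   q0  q0  q1 
   q1   q1  q1  q2 
   q2   q2  q2  q3 
 * q3   q3  q3  q4 
   q4   q4  q4  q4 
(> = start, * = accepting)

start=q0 accept=q3 q0-a->q0 q0-b->q0 q0-c->q1 q1-a->q1 q1-b->q1 q1-c->q2 q2-a->q2 q2-b->q2 q2-c->q3 q3-a->q3 q3-b->q3 q3-c->q4 q4-a->q4 q4-b->q4 q4-c->q4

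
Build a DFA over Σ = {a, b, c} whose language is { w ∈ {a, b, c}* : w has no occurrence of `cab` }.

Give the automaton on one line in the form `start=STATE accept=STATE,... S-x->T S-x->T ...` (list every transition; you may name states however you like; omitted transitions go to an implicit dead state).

Track partial matches of the forbidden pattern `cab`. State q3 is a dead state reached once `cab` has occurred; every other state accepts. q0 means no part of `cab` is currently matched.
A 4-state machine:
        a   b   c  
>* q0   q0  q0  q1 
 * q1   q2  q0  q1 
 * q2   q0  q3  q1 
   q3   q3  q3  q3 
(> = start, * = accepting)

start=q0 accept=q0,q1,q2 q0-a->q0 q0-b->q0 q0-c->q1 q1-a->q2 q1-b->q0 q1-c->q1 q2-a->q0 q2-b->q3 q2-c->q1 q3-a->q3 q3-b->q3 q3-c->q3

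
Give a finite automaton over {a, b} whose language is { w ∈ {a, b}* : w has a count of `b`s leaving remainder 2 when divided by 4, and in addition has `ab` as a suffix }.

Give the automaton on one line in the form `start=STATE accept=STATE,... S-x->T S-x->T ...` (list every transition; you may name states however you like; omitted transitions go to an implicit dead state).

Build one automaton per condition and run them in lockstep. The first has 4 states tracking the count of `b`s modulo 4; the second has 3 states tracking how much of the suffix `ab` has currently been matched. A product state is a pair (one from each), accepting exactly when both do. Minimizing collapses redundant product states.
        a   b  
>  q0   q0  q1 
   q1   q2  q3 
   q2   q2  q4 
   q3   q3  q5 
 * q4   q3  q5 
   q5   q5  q0 
(> = start, * = accepting)

start=q0 accept=q4 q0-a->q0 q0-b->q1 q1-a->q2 q1-b->q3 q2-a->q2 q2-b->q4 q3-a->q3 q3-b->q5 q4-a->q3 q4-b->q5 q5-a->q5 q5-b->q0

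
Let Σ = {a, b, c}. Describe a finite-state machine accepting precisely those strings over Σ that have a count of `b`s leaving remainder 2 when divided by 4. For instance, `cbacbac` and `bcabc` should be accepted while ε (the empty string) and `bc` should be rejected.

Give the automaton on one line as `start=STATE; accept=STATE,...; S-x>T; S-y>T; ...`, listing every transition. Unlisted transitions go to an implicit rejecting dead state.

start=q0; accept=q2; q0-a>q0; q0-b>q1; q0-c>q0; q1-a>q1; q1-b>q2; q1-c>q1; q2-a>q2; q2-b>q3; q2-c>q2; q3-a>q3; q3-b>q0; q3-c>q3

The only thing that matters is how many `b`s have appeared, reduced mod 4. Use one state per residue: q0 for 0, …, q3 for 3. Reading `b` moves to the next residue; anything else stays put. q2 is accepting.
        a   b   c  
>  q0   q0  q1  q0 
   q1   q1  q2  q1 
 * q2   q2  q3  q2 
   q3   q3  q0  q3 
(> = start, * = accepting)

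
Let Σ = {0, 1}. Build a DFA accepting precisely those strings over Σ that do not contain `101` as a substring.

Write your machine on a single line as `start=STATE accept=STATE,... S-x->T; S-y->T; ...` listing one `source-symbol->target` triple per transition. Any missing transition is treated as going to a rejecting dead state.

This is the complement of 'contains `101`'. Use the same substring-matching states — S0 through S3 holding how much of `101` has just been matched — but flip the accepting set: everything except the trap S3 accepts.
A 4-state machine:
        0   1  
>* S0   S0  S1 
 * S1   S2  S1 
 * S2   S0  S3 
   S3   S3  S3 
(> = start, * = accepting)

start=S0; accept=S0,S1,S2; S0-0->S0; S0-1->S1; S1-0->S2; S1-1->S1; S2-0->S0; S2-1->S3; S3-0->S3; S3-1->S3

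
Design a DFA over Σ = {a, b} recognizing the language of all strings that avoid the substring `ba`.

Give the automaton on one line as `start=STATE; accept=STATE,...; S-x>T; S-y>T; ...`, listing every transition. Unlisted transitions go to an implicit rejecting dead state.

start=q0; accept=q0,q1; q0-a>q0; q0-b>q1; q1-a>q2; q1-b>q1; q2-a>q2; q2-b>q2

This is the complement of 'contains `ba`'. Use the same substring-matching states — q0 through q2 holding how much of `ba` has just been matched — but flip the accepting set: everything except the trap q2 accepts.
With 3 states:
        a   b  
>* q0   q0  q1 
 * q1   q2  q1 
   q2   q2  q2 
(> = start, * = accepting)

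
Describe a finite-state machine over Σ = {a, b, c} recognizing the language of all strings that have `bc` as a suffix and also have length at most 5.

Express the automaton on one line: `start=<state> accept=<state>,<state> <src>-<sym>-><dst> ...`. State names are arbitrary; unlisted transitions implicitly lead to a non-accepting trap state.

Build one automaton per condition and run them in lockstep. One (3 states) tracks how much of the suffix `bc` has currently been matched; the other (7 states) tracks the input length, saturating at 6. Each combined state is a pair, one component from each; accept when both components accept. Minimizing collapses redundant product states.
12 states suffice.
          a    b    c  
>  s0     s1   s2   s1 
   s1     s3   s4   s3 
   s2     s3   s4   s5 
   s3     s6   s7   s6 
   s4     s6   s7   s8 
 * s5     s6   s7   s6 
   s6     s9  s10   s9 
   s7     s9  s10  s11 
 * s8     s9  s10   s9 
   s9     s9   s9   s9 
   s10    s9   s9  s11 
 * s11    s9   s9   s9 
(> = start, * = accepting)

start=s0 accept=s5,s8,s11 s0-a->s1 s0-b->s2 s0-c->s1 s1-a->s3 s1-b->s4 s1-c->s3 s2-a->s3 s2-b->s4 s2-c->s5 s3-a->s6 s3-b->s7 s3-c->s6 s4-a->s6 s4-b->s7 s4-c->s8 s5-a->s6 s5-b->s7 s5-c->s6 s6-a->s9 s6-b->s10 s6-c->s9 s7-a->s9 s7-b->s10 s7-c->s11 s8-a->s9 s8-b->s10 s8-c->s9 s9-a->s9 s9-b->s9 s9-c->s9 s10-a->s9 s10-b->s9 s10-c->s11 s11-a->s9 s11-b->s9 s11-c->s9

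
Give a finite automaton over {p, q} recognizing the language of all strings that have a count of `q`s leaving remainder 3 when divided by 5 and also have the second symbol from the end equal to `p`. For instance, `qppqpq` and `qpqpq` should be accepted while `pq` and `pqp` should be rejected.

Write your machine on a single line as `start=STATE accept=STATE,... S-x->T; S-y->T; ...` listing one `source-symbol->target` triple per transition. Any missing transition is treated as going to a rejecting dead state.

Handle the two conditions separately and then intersect. One (5 states) tracks the count of `q`s modulo 5; the other (7 states) tracks the last 2 symbols read. Each combined state is a pair, one component from each; accept when both components accept. Equivalent product states are then merged.
9 states suffice.
        p   q  
>  s0   s0  s1 
   s1   s1  s2 
   s2   s3  s4 
   s3   s3  s5 
   s4   s6  s7 
 * s5   s6  s7 
   s6   s8  s7 
   s7   s7  s0 
 * s8   s8  s7 
(> = start, * = accepting)

start=s0; accept=s5,s8; s0-p->s0; s0-q->s1; s1-p->s1; s1-q->s2; s2-p->s3; s2-q->s4; s3-p->s3; s3-q->s5; s4-p->s6; s4-q->s7; s5-p->s6; s5-q->s7; s6-p->s8; s6-q->s7; s7-p->s7; s7-q->s0; s8-p->s8; s8-q->s7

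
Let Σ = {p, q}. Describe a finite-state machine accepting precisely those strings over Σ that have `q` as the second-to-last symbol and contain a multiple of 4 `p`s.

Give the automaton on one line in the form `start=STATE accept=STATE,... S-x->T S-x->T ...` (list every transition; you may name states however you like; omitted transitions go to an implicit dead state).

start=S0 accept=S6,S17 S0-p->S1 S0-q->S2 S1-p->S3 S1-q->S4 S2-p->S5 S2-q->S6 S3-p->S7 S3-q->S8 S4-p->S9 S4-q->S10 S5-p->S3 S5-q->S4 S6-p->S5 S6-q->S6 S7-p->S11 S7-q->S12 S8-p->S13 S8-q->S14 S9-p->S7 S9-q->S8 S10-p->S9 S10-q->S10 S11-p->S15 S11-q->S16 S12-p->S17 S12-q->S18 S13-p->S11 S13-q->S12 S14-p->S13 S14-q->S14 S15-p->S3 S15-q->S4 S16-p->S5 S16-q->S6 S17-p->S15 S17-q->S16 S18-p->S17 S18-q->S18

Run two small machines in parallel and take their product. One (7 states) tracks the last 2 symbols read; the other (4 states) tracks the count of `p`s modulo 4. Each combined state is a pair, one component from each; accept when both components accept.
          p    q  
>  S0     S1   S2 
   S1     S3   S4 
   S2     S5   S6 
   S3     S7   S8 
   S4     S9  S10 
   S5     S3   S4 
 * S6     S5   S6 
   S7    S11  S12 
   S8    S13  S14 
   S9     S7   S8 
   S10    S9  S10 
   S11   S15  S16 
   S12   S17  S18 
   S13   S11  S12 
   S14   S13  S14 
   S15    S3   S4 
   S16    S5   S6 
 * S17   S15  S16 
   S18   S17  S18 
(> = start, * = accepting)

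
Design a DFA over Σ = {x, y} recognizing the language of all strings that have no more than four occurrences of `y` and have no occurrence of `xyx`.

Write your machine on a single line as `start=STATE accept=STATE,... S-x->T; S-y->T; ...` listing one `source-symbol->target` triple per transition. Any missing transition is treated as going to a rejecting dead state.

Build one automaton per condition and run them in lockstep. The first has 6 states tracking the count of `y`s, saturating at 5; the second has 4 states tracking partial matches of the forbidden pattern `xyx`. A product state is a pair (one from each), accepting exactly when both do. Minimizing collapses redundant product states.
With 14 states:
          x    y  
>* q0     q1   q2 
 * q1     q1   q3 
 * q2     q4   q5 
 * q3     q6   q5 
 * q4     q4   q7 
 * q5     q8   q9 
   q6     q6   q6 
 * q7     q6   q9 
 * q8     q8  q10 
 * q9    q11  q12 
 * q10    q6  q12 
 * q11   q11  q13 
 * q12   q12   q6 
 * q13    q6   q6 
(> = start, * = accepting)

start=q0; accept=q0,q1,q2,q3,q4,q5,q7,q8,q9,q10,q11,q12,q13; q0-x->q1; q0-y->q2; q1-x->q1; q1-y->q3; q2-x->q4; q2-y->q5; q3-x->q6; q3-y->q5; q4-x->q4; q4-y->q7; q5-x->q8; q5-y->q9; q6-x->q6; q6-y->q6; q7-x->q6; q7-y->q9; q8-x->q8; q8-y->q10; q9-x->q11; q9-y->q12; q10-x->q6; q10-y->q12; q11-x->q11; q11-y->q13; q12-x->q12; q12-y->q6; q13-x->q6; q13-y->q6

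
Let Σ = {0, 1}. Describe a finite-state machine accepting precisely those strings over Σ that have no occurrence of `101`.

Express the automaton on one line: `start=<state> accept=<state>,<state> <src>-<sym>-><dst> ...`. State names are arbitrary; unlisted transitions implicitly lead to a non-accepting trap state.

start=s0 accept=s0,s1,s2 s0-0->s0 s0-1->s1 s1-0->s2 s1-1->s1 s2-0->s0 s2-1->s3 s3-0->s3 s3-1->s3

This is the complement of 'contains `101`'. Use the same substring-matching states — s0 through s3 holding how much of `101` has just been matched — but flip the accepting set: everything except the trap s3 accepts.
With 4 states:
        0   1  
>* s0   s0  s1 
 * s1   s2  s1 
 * s2   s0  s3 
   s3   s3  s3 
(> = start, * = accepting)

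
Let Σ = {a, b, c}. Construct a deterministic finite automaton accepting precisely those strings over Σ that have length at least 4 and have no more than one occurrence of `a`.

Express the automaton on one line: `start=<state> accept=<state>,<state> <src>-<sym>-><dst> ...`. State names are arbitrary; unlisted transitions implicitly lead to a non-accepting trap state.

Handle the two conditions separately and then intersect. One (6 states) tracks the input length, saturating at 5; the other (3 states) tracks the count of `a`s, saturating at 2. Each combined state is a pair, one component from each; accept when both components accept. After merging equivalent states the machine shrinks.
With 10 states:
        a   b   c  
>  q0   q1  q2  q2 
   q1   q3  q4  q4 
   q2   q4  q5  q5 
   q3   q3  q3  q3 
   q4   q3  q6  q6 
   q5   q6  q7  q7 
   q6   q3  q8  q8 
   q7   q8  q9  q9 
 * q8   q3  q8  q8 
 * q9   q8  q9  q9 
(> = start, * = accepting)

start=q0 accept=q8,q9 q0-a->q1 q0-b->q2 q0-c->q2 q1-a->q3 q1-b->q4 q1-c->q4 q2-a->q4 q2-b->q5 q2-c->q5 q3-a->q3 q3-b->q3 q3-c->q3 q4-a->q3 q4-b->q6 q4-c->q6 q5-a->q6 q5-b->q7 q5-c->q7 q6-a->q3 q6-b->q8 q6-c->q8 q7-a->q8 q7-b->q9 q7-c->q9 q8-a->q3 q8-b->q8 q8-c->q8 q9-a->q8 q9-b->q9 q9-c->q9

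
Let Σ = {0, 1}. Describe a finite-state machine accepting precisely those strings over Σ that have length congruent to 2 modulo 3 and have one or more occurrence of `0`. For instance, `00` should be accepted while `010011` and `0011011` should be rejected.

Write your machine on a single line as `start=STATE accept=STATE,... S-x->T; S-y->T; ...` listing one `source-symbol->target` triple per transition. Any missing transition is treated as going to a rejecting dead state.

start=s0; accept=s3,s4; s0-0->s1; s0-1->s2; s1-0->s3; s1-1->s4; s2-0->s4; s2-1->s5; s3-0->s6; s3-1->s6; s4-0->s6; s4-1->s7; s5-0->s7; s5-1->s0; s6-0->s8; s6-1->s8; s7-0->s8; s7-1->s1; s8-0->s3; s8-1->s3

Build one automaton per condition and run them in lockstep. The first has 3 states tracking the input length modulo 3; the second has 3 states tracking the count of `0`s, saturating at 2. A product state is a pair (one from each), accepting exactly when both do.
A 9-state machine:
        0   1  
>  s0   s1  s2 
   s1   s3  s4 
   s2   s4  s5 
 * s3   s6  s6 
 * s4   s6  s7 
   s5   s7  s0 
   s6   s8  s8 
   s7   s8  s1 
   s8   s3  s3 
(> = start, * = accepting)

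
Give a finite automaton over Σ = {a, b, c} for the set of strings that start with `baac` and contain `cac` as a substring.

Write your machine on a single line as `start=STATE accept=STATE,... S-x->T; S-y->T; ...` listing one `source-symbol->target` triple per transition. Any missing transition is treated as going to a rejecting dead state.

start=q0; accept=q11; q0-a->q1; q0-b->q2; q0-c->q3; q1-a->q1; q1-b->q1; q1-c->q3; q2-a->q4; q2-b->q1; q2-c->q3; q3-a->q5; q3-b->q1; q3-c->q3; q4-a->q6; q4-b->q1; q4-c->q3; q5-a->q1; q5-b->q1; q5-c->q7; q6-a->q1; q6-b->q1; q6-c->q8; q7-a->q7; q7-b->q7; q7-c->q7; q8-a->q9; q8-b->q10; q8-c->q8; q9-a->q10; q9-b->q10; q9-c->q11; q10-a->q10; q10-b->q10; q10-c->q8; q11-a->q11; q11-b->q11; q11-c->q11

Run two small machines in parallel and take their product. The first has 6 states tracking whether the input so far still matches the prefix `baac`; the second has 4 states tracking whether and how much of `cac` has been seen. A product state is a pair (one from each), accepting exactly when both do.
A 12-state machine:
          a    b    c  
>  q0     q1   q2   q3 
   q1     q1   q1   q3 
   q2     q4   q1   q3 
   q3     q5   q1   q3 
   q4     q6   q1   q3 
   q5     q1   q1   q7 
   q6     q1   q1   q8 
   q7     q7   q7   q7 
   q8     q9  q10   q8 
   q9    q10  q10  q11 
   q10   q10  q10   q8 
 * q11   q11  q11  q11 
(> = start, * = accepting)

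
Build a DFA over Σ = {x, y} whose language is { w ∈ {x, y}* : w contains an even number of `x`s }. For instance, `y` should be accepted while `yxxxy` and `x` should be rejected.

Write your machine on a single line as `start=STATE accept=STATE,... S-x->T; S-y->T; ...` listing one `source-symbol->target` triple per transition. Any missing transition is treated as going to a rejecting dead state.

start=s0; accept=s0; s0-x->s1; s0-y->s0; s1-x->s0; s1-y->s1

Keep the running count of `x`s modulo 2: each `x` advances along the cycle s0 → s1 → s0 while other symbols loop. Accept at s0.
A 2-state machine:
        x   y  
>* s0   s1  s0 
   s1   s0  s1 
(> = start, * = accepting)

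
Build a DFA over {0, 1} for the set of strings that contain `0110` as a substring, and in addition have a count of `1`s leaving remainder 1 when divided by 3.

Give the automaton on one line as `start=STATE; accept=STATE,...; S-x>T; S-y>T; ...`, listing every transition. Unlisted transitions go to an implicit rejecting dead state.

Handle the two conditions separately and then intersect. One (5 states) tracks whether and how much of `0110` has been seen; the other (3 states) tracks the count of `1`s modulo 3. Each combined state is a pair, one component from each; accept when both components accept.
15 states suffice.
       0  1 
>  A   B  C 
   B   B  D 
   C   E  F 
   D   E  G 
   E   E  H 
   F   I  A 
   G   J  A 
   H   I  K 
   I   I  L 
   J   J  M 
   K   M  C 
   L   B  N 
   M   M  O 
   N   O  F 
 * O   O  J 
(> = start, * = accepting)

start=A; accept=O; A-0>B; A-1>C; B-0>B; B-1>D; C-0>E; C-1>F; D-0>E; D-1>G; E-0>E; E-1>H; F-0>I; F-1>A; G-0>J; G-1>A; H-0>I; H-1>K; I-0>I; I-1>L; J-0>J; J-1>M; K-0>M; K-1>C; L-0>B; L-1>N; M-0>M; M-1>O; N-0>O; N-1>F; O-0>O; O-1>J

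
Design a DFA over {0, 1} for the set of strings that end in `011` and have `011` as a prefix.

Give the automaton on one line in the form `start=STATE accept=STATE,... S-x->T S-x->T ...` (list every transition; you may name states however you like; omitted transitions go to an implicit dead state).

start=s0 accept=s4 s0-0->s1 s0-1->s2 s1-0->s2 s1-1->s3 s2-0->s2 s2-1->s2 s3-0->s2 s3-1->s4 s4-0->s5 s4-1->s6 s5-0->s5 s5-1->s7 s6-0->s5 s6-1->s6 s7-0->s5 s7-1->s4

Run two small machines in parallel and take their product. One (4 states) tracks how much of the suffix `011` has currently been matched; the other (5 states) tracks whether the input so far still matches the prefix `011`. Each combined state is a pair, one component from each; accept when both components accept. After merging equivalent states the machine shrinks.
8 states suffice.
        0   1  
>  s0   s1  s2 
   s1   s2  s3 
   s2   s2  s2 
   s3   s2  s4 
 * s4   s5  s6 
   s5   s5  s7 
   s6   s5  s6 
   s7   s5  s4 
(> = start, * = accepting)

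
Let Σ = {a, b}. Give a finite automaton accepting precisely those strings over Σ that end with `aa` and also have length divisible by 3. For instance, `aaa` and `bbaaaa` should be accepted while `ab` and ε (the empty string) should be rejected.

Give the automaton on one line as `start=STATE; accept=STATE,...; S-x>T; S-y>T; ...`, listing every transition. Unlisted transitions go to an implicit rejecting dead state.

Run two small machines in parallel and take their product. One (3 states) tracks how much of the suffix `aa` has currently been matched; the other (3 states) tracks the input length modulo 3. Each combined state is a pair, one component from each; accept when both components accept.
9 states suffice.
        a   b  
>  q0   q1  q2 
   q1   q3  q4 
   q2   q5  q4 
   q3   q6  q0 
   q4   q7  q0 
   q5   q6  q0 
 * q6   q8  q2 
   q7   q8  q2 
   q8   q3  q4 
(> = start, * = accepting)

start=q0; accept=q6; q0-a>q1; q0-b>q2; q1-a>q3; q1-b>q4; q2-a>q5; q2-b>q4; q3-a>q6; q3-b>q0; q4-a>q7; q4-b>q0; q5-a>q6; q5-b>q0; q6-a>q8; q6-b>q2; q7-a>q8; q7-b>q2; q8-a>q3; q8-b>q4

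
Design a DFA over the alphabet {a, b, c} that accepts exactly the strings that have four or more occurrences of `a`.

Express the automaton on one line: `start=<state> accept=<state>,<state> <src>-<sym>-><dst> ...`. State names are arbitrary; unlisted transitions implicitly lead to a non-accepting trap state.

start=q0 accept=q4,q5 q0-a->q1 q0-b->q0 q0-c->q0 q1-a->q2 q1-b->q1 q1-c->q1 q2-a->q3 q2-b->q2 q2-c->q2 q3-a->q4 q3-b->q3 q3-c->q3 q4-a->q5 q4-b->q4 q4-c->q4 q5-a->q5 q5-b->q5 q5-c->q5

Only the number of `a`s matters, and only up to 5. Make a chain q0 → q1 → q2 → q3 → q4 → q5 advanced by each `a` (with q5 absorbing); every other symbol self-loops. The accepting set is {q4, q5}.
With 6 states:
        a   b   c  
>  q0   q1  q0  q0 
   q1   q2  q1  q1 
   q2   q3  q2  q2 
   q3   q4  q3  q3 
 * q4   q5  q4  q4 
 * q5   q5  q5  q5 
(> = start, * = accepting)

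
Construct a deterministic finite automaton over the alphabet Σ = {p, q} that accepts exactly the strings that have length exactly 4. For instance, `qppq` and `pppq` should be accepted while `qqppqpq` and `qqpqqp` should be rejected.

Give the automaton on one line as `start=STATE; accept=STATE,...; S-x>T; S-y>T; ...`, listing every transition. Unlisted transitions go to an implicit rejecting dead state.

We only need to distinguish lengths 0, 1, …, 4, and '>4'. Chain s0 → s1 → s2 → s3 → s4 → s5 on every symbol, with s5 looping. Accepting states: {s4}.
A 6-state machine:
        p   q  
>  s0   s1  s1 
   s1   s2  s2 
   s2   s3  s3 
   s3   s4  s4 
 * s4   s5  s5 
   s5   s5  s5 
(> = start, * = accepting)

start=s0; accept=s4; s0-p>s1; s0-q>s1; s1-p>s2; s1-q>s2; s2-p>s3; s2-q>s3; s3-p>s4; s3-q>s4; s4-p>s5; s4-q>s5; s5-p>s5; s5-q>s5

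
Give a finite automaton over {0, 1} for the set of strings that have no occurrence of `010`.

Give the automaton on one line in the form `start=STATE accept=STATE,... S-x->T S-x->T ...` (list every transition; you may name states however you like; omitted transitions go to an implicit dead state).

start=A accept=A,B,C A-0->B A-1->A B-0->B B-1->C C-0->D C-1->A D-0->D D-1->D

Track partial matches of the forbidden pattern `010`. State D is a dead state reached once `010` has occurred; every other state accepts. A means no part of `010` is currently matched.
With 4 states:
       0  1 
>* A   B  A 
 * B   B  C 
 * C   D  A 
   D   D  D 
(> = start, * = accepting)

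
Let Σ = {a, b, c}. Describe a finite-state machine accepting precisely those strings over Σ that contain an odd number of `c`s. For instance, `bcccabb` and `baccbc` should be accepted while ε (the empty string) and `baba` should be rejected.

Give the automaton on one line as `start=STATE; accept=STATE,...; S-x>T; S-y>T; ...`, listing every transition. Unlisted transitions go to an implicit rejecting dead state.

start=S0; accept=S1; S0-a>S0; S0-b>S0; S0-c>S1; S1-a>S1; S1-b>S1; S1-c>S0

Keep the running count of `c`s modulo 2: each `c` advances along the cycle S0 → S1 → S0 while other symbols loop. Accept at S1.
With 2 states:
        a   b   c  
>  S0   S0  S0  S1 
 * S1   S1  S1  S0 
(> = start, * = accepting)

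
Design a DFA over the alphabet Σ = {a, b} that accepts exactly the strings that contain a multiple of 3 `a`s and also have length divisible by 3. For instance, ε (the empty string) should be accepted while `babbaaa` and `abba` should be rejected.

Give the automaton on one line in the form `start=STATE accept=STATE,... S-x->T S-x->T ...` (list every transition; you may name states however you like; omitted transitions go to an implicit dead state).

Build one automaton per condition and run them in lockstep. One (3 states) tracks the count of `a`s modulo 3; the other (3 states) tracks the input length modulo 3. Each combined state is a pair, one component from each; accept when both components accept.
        a   b  
>* s0   s1  s2 
   s1   s3  s4 
   s2   s4  s5 
   s3   s0  s6 
   s4   s6  s7 
   s5   s7  s0 
   s6   s2  s8 
   s7   s8  s1 
   s8   s5  s3 
(> = start, * = accepting)

start=s0 accept=s0 s0-a->s1 s0-b->s2 s1-a->s3 s1-b->s4 s2-a->s4 s2-b->s5 s3-a->s0 s3-b->s6 s4-a->s6 s4-b->s7 s5-a->s7 s5-b->s0 s6-a->s2 s6-b->s8 s7-a->s8 s7-b->s1 s8-a->s5 s8-b->s3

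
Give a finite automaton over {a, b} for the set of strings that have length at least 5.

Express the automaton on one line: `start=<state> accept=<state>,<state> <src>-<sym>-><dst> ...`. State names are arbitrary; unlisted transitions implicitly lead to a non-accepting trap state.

start=s0 accept=s5,s6 s0-a->s1 s0-b->s1 s1-a->s2 s1-b->s2 s2-a->s3 s2-b->s3 s3-a->s4 s3-b->s4 s4-a->s5 s4-b->s5 s5-a->s6 s5-b->s6 s6-a->s6 s6-b->s6

Count input length up to 6: every symbol moves from s0 toward s6, which means 'more than 5' and absorbs. Accept from {s5, s6}.
7 states suffice.
        a   b  
>  s0   s1  s1 
   s1   s2  s2 
   s2   s3  s3 
   s3   s4  s4 
   s4   s5  s5 
 * s5   s6  s6 
 * s6   s6  s6 
(> = start, * = accepting)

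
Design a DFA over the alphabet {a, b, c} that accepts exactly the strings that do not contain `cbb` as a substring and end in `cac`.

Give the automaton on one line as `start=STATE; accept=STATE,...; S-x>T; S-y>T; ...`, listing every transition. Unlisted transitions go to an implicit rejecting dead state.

start=S0; accept=S4; S0-a>S0; S0-b>S0; S0-c>S1; S1-a>S2; S1-b>S3; S1-c>S1; S2-a>S0; S2-b>S0; S2-c>S4; S3-a>S0; S3-b>S5; S3-c>S1; S4-a>S2; S4-b>S3; S4-c>S1; S5-a>S5; S5-b>S5; S5-c>S5

Handle the two conditions separately and then intersect. One (4 states) tracks partial matches of the forbidden pattern `cbb`; the other (4 states) tracks how much of the suffix `cac` has currently been matched. Each combined state is a pair, one component from each; accept when both components accept. Equivalent product states are then merged.
6 states suffice.
        a   b   c  
>  S0   S0  S0  S1 
   S1   S2  S3  S1 
   S2   S0  S0  S4 
   S3   S0  S5  S1 
 * S4   S2  S3  S1 
   S5   S5  S5  S5 
(> = start, * = accepting)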